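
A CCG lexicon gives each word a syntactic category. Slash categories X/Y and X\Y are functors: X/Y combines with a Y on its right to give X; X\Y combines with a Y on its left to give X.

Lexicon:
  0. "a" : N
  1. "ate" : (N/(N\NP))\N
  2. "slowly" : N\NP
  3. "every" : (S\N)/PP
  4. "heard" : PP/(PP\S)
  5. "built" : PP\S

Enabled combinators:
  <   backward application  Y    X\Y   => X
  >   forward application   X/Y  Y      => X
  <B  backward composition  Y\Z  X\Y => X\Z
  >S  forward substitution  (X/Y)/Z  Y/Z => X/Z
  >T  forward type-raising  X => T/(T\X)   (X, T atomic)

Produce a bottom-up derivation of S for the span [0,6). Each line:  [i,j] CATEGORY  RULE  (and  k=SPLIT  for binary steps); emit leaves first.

[0,6] S   <
  [0,3] N   >
    [0,2] N/(N\NP)   <
      [0,1] "a" : N
      [1,2] "ate" : (N/(N\NP))\N
    [2,3] "slowly" : N\NP
  [3,6] S\N   >
    [3,4] "every" : (S\N)/PP
    [4,6] PP   >
      [4,5] "heard" : PP/(PP\S)
      [5,6] "built" : PP\S

[0,1] N  lex  "a"
[1,2] (N/(N\NP))\N  lex  "ate"
[0,2] N/(N\NP)  <  k=1
[2,3] N\NP  lex  "slowly"
[0,3] N  >  k=2
[3,4] (S\N)/PP  lex  "every"
[4,5] PP/(PP\S)  lex  "heard"
[5,6] PP\S  lex  "built"
[4,6] PP  >  k=5
[3,6] S\N  >  k=4
[0,6] S  <  k=3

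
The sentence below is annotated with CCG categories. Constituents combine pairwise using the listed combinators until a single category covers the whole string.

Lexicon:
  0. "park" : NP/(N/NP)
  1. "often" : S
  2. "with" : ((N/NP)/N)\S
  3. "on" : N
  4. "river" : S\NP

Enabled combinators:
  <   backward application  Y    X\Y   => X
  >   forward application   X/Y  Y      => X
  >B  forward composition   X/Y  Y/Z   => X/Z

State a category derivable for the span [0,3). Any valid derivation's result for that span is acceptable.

[0,5] S   <
  [0,4] NP   >
    [0,3] NP/N   >B
      [0,1] "park" : NP/(N/NP)
      [1,3] (N/NP)/N   <
        [1,2] "often" : S
        [2,3] "with" : ((N/NP)/N)\S
    [3,4] "on" : N
  [4,5] "river" : S\NP

NP/N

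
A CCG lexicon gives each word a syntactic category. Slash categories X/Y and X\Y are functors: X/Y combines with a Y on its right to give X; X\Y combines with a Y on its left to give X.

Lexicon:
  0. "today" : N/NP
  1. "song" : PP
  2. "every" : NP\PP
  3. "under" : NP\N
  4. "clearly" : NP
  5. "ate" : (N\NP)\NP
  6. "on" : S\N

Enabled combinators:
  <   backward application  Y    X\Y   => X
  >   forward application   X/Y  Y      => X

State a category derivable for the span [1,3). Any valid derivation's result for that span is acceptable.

[0,7] S   <
  [0,6] N   <
    [0,4] NP   <
      [0,3] N   >
        [0,1] "today" : N/NP
        [1,3] NP   <
          [1,2] "song" : PP
          [2,3] "every" : NP\PP
      [3,4] "under" : NP\N
    [4,6] N\NP   <
      [4,5] "clearly" : NP
      [5,6] "ate" : (N\NP)\NP
  [6,7] "on" : S\N

NP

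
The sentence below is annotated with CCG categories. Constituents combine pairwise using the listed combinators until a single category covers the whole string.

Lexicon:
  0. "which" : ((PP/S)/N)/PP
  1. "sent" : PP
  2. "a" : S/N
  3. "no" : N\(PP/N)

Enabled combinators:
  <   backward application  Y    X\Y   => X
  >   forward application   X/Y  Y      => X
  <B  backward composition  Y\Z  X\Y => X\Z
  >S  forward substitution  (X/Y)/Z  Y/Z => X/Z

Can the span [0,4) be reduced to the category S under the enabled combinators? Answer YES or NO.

NO

((PP/S)/N)/PP PP S/N N\(PP/N)
CKY chart[0,4] = {N}; S ∉ chart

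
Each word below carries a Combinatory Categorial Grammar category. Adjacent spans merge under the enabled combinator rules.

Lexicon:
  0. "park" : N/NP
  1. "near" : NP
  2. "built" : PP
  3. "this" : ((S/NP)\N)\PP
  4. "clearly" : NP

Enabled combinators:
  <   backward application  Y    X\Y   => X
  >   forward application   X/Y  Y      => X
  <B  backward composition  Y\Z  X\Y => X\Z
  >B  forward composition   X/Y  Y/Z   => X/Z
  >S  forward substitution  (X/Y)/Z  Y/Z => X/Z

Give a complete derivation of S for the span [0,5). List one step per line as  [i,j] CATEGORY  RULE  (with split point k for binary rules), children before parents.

[0,5] S   >
  [0,4] S/NP   <
    [0,2] N   >
      [0,1] "park" : N/NP
      [1,2] "near" : NP
    [2,4] (S/NP)\N   <
      [2,3] "built" : PP
      [3,4] "this" : ((S/NP)\N)\PP
  [4,5] "clearly" : NP

[0,1] N/NP  lex  "park"
[1,2] NP  lex  "near"
[0,2] N  >  k=1
[2,3] PP  lex  "built"
[3,4] ((S/NP)\N)\PP  lex  "this"
[2,4] (S/NP)\N  <  k=3
[0,4] S/NP  <  k=2
[4,5] NP  lex  "clearly"
[0,5] S  >  k=4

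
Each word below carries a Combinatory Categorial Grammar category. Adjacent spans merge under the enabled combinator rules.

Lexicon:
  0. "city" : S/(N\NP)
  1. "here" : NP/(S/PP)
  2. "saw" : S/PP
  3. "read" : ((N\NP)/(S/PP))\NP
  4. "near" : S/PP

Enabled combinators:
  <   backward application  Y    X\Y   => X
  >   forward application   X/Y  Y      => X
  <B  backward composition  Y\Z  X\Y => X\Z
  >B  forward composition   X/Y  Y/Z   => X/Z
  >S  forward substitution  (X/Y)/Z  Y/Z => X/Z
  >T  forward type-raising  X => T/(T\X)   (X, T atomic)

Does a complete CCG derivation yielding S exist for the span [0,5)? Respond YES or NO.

YES

[0,5] S   >
  [0,1] "city" : S/(N\NP)
  [1,5] N\NP   >
    [1,4] (N\NP)/(S/PP)   <
      [1,3] NP   >
        [1,2] "here" : NP/(S/PP)
        [2,3] "saw" : S/PP
      [3,4] "read" : ((N\NP)/(S/PP))\NP
    [4,5] "near" : S/PP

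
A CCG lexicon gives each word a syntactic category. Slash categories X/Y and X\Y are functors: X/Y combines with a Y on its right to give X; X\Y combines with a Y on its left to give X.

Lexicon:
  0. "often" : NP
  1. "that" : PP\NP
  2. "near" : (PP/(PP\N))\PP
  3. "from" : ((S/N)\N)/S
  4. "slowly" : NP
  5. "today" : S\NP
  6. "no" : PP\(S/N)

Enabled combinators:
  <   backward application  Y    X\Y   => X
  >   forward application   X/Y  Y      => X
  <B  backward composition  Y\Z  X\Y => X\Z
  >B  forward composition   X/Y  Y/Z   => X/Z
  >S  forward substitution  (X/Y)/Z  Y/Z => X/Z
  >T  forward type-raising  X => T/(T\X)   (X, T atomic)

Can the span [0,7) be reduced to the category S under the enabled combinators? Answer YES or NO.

NP PP\NP (PP/(PP\N))\PP ((S/N)\N)/S NP S\NP PP\(S/N)
CKY chart[0,7] = {N/(N\PP), NP/(NP\PP), PP, PP/(PP\PP), S/(S\PP)}; S ∉ chart

NO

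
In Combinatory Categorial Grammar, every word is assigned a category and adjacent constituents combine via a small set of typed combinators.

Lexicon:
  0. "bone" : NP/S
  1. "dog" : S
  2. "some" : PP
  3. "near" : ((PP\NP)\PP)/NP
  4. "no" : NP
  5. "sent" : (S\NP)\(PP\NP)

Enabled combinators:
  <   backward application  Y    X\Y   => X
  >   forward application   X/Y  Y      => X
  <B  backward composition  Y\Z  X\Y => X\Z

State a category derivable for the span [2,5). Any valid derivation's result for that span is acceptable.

[0,6] S   <
  [0,2] NP   >
    [0,1] "bone" : NP/S
    [1,2] "dog" : S
  [2,6] S\NP   <
    [2,5] PP\NP   <
      [2,3] "some" : PP
      [3,5] (PP\NP)\PP   >
        [3,4] "near" : ((PP\NP)\PP)/NP
        [4,5] "no" : NP
    [5,6] "sent" : (S\NP)\(PP\NP)

PP\NP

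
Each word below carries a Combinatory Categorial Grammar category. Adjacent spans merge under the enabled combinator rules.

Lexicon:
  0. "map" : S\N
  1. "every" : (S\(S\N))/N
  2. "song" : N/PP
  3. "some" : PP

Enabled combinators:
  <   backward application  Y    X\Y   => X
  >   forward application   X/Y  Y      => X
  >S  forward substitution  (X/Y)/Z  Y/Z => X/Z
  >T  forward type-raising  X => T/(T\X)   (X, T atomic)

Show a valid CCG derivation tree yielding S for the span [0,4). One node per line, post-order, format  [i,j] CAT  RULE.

[0,1] S\N  lex  "map"
[1,2] (S\(S\N))/N  lex  "every"
[2,3] N/PP  lex  "song"
[3,4] PP  lex  "some"
[2,4] N  >  k=3
[1,4] S\(S\N)  >  k=2
[0,4] S  <  k=1

[0,4] S   <
  [0,1] "map" : S\N
  [1,4] S\(S\N)   >
    [1,2] "every" : (S\(S\N))/N
    [2,4] N   >
      [2,3] "song" : N/PP
      [3,4] "some" : PP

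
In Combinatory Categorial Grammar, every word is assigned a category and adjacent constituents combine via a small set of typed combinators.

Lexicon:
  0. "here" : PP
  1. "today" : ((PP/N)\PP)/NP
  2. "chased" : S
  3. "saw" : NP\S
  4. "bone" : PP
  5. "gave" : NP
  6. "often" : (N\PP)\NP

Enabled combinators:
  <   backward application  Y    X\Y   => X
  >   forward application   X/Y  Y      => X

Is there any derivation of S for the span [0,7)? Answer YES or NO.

NO

PP ((PP/N)\PP)/NP S NP\S PP NP (N\PP)\NP
CKY chart[0,7] = {PP}; S ∉ chart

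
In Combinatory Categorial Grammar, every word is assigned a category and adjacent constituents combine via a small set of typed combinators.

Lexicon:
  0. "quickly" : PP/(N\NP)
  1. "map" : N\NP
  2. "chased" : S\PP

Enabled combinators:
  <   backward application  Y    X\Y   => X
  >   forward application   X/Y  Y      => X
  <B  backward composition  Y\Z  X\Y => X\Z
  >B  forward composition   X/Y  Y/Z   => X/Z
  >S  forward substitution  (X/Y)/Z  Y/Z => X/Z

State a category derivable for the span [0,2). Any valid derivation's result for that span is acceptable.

PP

[0,3] S   <
  [0,2] PP   >
    [0,1] "quickly" : PP/(N\NP)
    [1,2] "map" : N\NP
  [2,3] "chased" : S\PP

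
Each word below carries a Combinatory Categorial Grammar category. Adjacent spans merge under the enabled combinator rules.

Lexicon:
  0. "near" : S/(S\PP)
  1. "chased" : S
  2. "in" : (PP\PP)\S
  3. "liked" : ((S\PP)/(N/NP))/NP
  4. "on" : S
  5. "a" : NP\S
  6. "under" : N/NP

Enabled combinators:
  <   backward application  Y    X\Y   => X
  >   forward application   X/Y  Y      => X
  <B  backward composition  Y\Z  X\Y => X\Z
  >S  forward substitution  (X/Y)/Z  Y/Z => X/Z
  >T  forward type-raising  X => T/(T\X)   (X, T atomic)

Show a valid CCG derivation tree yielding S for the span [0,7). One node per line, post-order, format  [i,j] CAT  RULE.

[0,7] S   >
  [0,1] "near" : S/(S\PP)
  [1,7] S\PP   <B
    [1,3] PP\PP   <
      [1,2] "chased" : S
      [2,3] "in" : (PP\PP)\S
    [3,7] S\PP   >
      [3,6] (S\PP)/(N/NP)   >
        [3,4] "liked" : ((S\PP)/(N/NP))/NP
        [4,6] NP   >
          [4,5] NP/(NP\S)   >T
            [4,5] "on" : S
          [5,6] "a" : NP\S
      [6,7] "under" : N/NP

[0,1] S/(S\PP)  lex  "near"
[1,2] S  lex  "chased"
[2,3] (PP\PP)\S  lex  "in"
[1,3] PP\PP  <  k=2
[3,4] ((S\PP)/(N/NP))/NP  lex  "liked"
[4,5] S  lex  "on"
[4,5] NP/(NP\S)  >T
[5,6] NP\S  lex  "a"
[4,6] NP  >  k=5
[3,6] (S\PP)/(N/NP)  >  k=4
[6,7] N/NP  lex  "under"
[3,7] S\PP  >  k=6
[1,7] S\PP  <B  k=3
[0,7] S  >  k=1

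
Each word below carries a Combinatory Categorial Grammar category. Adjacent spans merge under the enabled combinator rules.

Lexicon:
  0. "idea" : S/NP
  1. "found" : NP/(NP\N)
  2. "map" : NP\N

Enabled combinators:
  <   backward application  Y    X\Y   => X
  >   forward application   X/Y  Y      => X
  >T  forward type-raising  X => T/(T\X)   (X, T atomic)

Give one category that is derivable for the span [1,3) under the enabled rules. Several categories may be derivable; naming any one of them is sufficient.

[0,3] S   >
  [0,1] "idea" : S/NP
  [1,3] NP   >
    [1,2] "found" : NP/(NP\N)
    [2,3] "map" : NP\N

NP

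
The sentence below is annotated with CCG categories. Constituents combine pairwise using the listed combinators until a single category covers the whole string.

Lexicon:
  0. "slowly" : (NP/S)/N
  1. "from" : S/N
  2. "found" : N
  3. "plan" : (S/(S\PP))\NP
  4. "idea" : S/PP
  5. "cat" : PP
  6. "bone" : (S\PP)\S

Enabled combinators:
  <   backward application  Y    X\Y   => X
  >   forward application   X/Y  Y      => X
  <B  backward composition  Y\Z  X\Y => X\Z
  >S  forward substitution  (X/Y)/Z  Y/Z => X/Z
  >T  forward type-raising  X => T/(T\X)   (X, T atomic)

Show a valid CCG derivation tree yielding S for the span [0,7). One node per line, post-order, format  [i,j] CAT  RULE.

[0,1] (NP/S)/N  lex  "slowly"
[1,2] S/N  lex  "from"
[0,2] NP/N  >S  k=1
[2,3] N  lex  "found"
[0,3] NP  >  k=2
[3,4] (S/(S\PP))\NP  lex  "plan"
[0,4] S/(S\PP)  <  k=3
[4,5] S/PP  lex  "idea"
[5,6] PP  lex  "cat"
[4,6] S  >  k=5
[6,7] (S\PP)\S  lex  "bone"
[4,7] S\PP  <  k=6
[0,7] S  >  k=4

[0,7] S   >
  [0,4] S/(S\PP)   <
    [0,3] NP   >
      [0,2] NP/N   >S
        [0,1] "slowly" : (NP/S)/N
        [1,2] "from" : S/N
      [2,3] "found" : N
    [3,4] "plan" : (S/(S\PP))\NP
  [4,7] S\PP   <
    [4,6] S   >
      [4,5] "idea" : S/PP
      [5,6] "cat" : PP
    [6,7] "bone" : (S\PP)\S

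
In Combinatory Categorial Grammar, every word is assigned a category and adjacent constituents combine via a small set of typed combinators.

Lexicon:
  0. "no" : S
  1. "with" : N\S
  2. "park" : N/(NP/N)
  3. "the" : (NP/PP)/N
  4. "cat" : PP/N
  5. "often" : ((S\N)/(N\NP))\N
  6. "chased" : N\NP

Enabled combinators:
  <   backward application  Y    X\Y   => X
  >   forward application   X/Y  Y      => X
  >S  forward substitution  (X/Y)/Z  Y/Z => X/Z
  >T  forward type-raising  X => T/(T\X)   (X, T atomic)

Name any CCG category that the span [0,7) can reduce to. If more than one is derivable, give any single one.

S

[0,7] S   <
  [0,2] N   <
    [0,1] "no" : S
    [1,2] "with" : N\S
  [2,7] S\N   >
    [2,6] (S\N)/(N\NP)   <
      [2,5] N   >
        [2,3] "park" : N/(NP/N)
        [3,5] NP/N   >S
          [3,4] "the" : (NP/PP)/N
          [4,5] "cat" : PP/N
      [5,6] "often" : ((S\N)/(N\NP))\N
    [6,7] "chased" : N\NP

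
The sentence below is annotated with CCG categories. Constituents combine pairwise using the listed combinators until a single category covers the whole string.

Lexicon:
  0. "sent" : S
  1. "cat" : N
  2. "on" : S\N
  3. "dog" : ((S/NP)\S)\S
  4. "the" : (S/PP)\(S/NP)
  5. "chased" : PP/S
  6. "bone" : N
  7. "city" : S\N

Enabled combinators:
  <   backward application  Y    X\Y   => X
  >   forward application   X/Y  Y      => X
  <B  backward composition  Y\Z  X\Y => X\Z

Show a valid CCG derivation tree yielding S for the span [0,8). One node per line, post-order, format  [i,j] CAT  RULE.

[0,8] S   >
  [0,5] S/PP   <
    [0,4] S/NP   <
      [0,1] "sent" : S
      [1,4] (S/NP)\S   <
        [1,3] S   <
          [1,2] "cat" : N
          [2,3] "on" : S\N
        [3,4] "dog" : ((S/NP)\S)\S
    [4,5] "the" : (S/PP)\(S/NP)
  [5,8] PP   >
    [5,6] "chased" : PP/S
    [6,8] S   <
      [6,7] "bone" : N
      [7,8] "city" : S\N

[0,1] S  lex  "sent"
[1,2] N  lex  "cat"
[2,3] S\N  lex  "on"
[1,3] S  <  k=2
[3,4] ((S/NP)\S)\S  lex  "dog"
[1,4] (S/NP)\S  <  k=3
[0,4] S/NP  <  k=1
[4,5] (S/PP)\(S/NP)  lex  "the"
[0,5] S/PP  <  k=4
[5,6] PP/S  lex  "chased"
[6,7] N  lex  "bone"
[7,8] S\N  lex  "city"
[6,8] S  <  k=7
[5,8] PP  >  k=6
[0,8] S  >  k=5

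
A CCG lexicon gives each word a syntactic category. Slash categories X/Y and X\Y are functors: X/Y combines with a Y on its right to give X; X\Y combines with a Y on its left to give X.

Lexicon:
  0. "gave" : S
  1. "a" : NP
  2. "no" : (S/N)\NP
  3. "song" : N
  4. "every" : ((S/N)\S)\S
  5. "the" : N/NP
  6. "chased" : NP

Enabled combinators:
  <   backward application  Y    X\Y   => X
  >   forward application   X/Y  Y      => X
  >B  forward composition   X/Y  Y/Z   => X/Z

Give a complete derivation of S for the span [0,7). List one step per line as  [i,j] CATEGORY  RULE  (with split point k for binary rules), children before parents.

[0,1] S  lex  "gave"
[1,2] NP  lex  "a"
[2,3] (S/N)\NP  lex  "no"
[1,3] S/N  <  k=2
[3,4] N  lex  "song"
[1,4] S  >  k=3
[4,5] ((S/N)\S)\S  lex  "every"
[1,5] (S/N)\S  <  k=4
[0,5] S/N  <  k=1
[5,6] N/NP  lex  "the"
[6,7] NP  lex  "chased"
[5,7] N  >  k=6
[0,7] S  >  k=5

[0,7] S   >
  [0,5] S/N   <
    [0,1] "gave" : S
    [1,5] (S/N)\S   <
      [1,4] S   >
        [1,3] S/N   <
          [1,2] "a" : NP
          [2,3] "no" : (S/N)\NP
        [3,4] "song" : N
      [4,5] "every" : ((S/N)\S)\S
  [5,7] N   >
    [5,6] "the" : N/NP
    [6,7] "chased" : NP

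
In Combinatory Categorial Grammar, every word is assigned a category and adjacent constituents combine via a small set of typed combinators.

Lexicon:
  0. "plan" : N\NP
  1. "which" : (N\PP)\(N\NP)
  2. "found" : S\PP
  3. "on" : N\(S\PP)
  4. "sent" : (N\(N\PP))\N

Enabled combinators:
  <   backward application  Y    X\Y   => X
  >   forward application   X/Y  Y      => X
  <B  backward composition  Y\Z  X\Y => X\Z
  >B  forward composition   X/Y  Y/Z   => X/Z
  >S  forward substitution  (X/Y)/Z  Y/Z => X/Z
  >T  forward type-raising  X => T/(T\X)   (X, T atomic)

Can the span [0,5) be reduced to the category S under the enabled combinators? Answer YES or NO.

N\NP (N\PP)\(N\NP) S\PP N\(S\PP) (N\(N\PP))\N
CKY chart[0,5] = {N, N/(N\N), NP/(NP\N), PP/(PP\N), S/(S\N)}; S ∉ chart

NO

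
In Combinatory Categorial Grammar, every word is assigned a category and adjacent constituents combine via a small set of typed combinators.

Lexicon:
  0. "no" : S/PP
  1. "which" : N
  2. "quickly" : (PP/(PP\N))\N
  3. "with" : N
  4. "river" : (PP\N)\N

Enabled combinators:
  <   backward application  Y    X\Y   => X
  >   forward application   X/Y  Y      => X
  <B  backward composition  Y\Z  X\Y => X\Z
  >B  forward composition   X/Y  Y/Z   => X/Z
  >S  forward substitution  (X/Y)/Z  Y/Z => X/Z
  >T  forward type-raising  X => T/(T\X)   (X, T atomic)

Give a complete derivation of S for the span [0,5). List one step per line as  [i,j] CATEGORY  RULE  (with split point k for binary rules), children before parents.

[0,5] S   >
  [0,1] "no" : S/PP
  [1,5] PP   >
    [1,3] PP/(PP\N)   <
      [1,2] "which" : N
      [2,3] "quickly" : (PP/(PP\N))\N
    [3,5] PP\N   <
      [3,4] "with" : N
      [4,5] "river" : (PP\N)\N

[0,1] S/PP  lex  "no"
[1,2] N  lex  "which"
[2,3] (PP/(PP\N))\N  lex  "quickly"
[1,3] PP/(PP\N)  <  k=2
[3,4] N  lex  "with"
[4,5] (PP\N)\N  lex  "river"
[3,5] PP\N  <  k=4
[1,5] PP  >  k=3
[0,5] S  >  k=1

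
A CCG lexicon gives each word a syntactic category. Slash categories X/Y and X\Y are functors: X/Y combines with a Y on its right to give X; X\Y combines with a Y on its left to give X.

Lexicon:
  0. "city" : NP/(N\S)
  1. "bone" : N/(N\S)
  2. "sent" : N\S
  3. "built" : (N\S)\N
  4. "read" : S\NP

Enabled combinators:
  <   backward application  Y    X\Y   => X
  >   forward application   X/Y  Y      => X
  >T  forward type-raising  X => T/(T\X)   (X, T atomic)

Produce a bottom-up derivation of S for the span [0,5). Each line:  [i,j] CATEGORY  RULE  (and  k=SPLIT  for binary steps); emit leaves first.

[0,5] S   <
  [0,4] NP   >
    [0,1] "city" : NP/(N\S)
    [1,4] N\S   <
      [1,3] N   >
        [1,2] "bone" : N/(N\S)
        [2,3] "sent" : N\S
      [3,4] "built" : (N\S)\N
  [4,5] "read" : S\NP

[0,1] NP/(N\S)  lex  "city"
[1,2] N/(N\S)  lex  "bone"
[2,3] N\S  lex  "sent"
[1,3] N  >  k=2
[3,4] (N\S)\N  lex  "built"
[1,4] N\S  <  k=3
[0,4] NP  >  k=1
[4,5] S\NP  lex  "read"
[0,5] S  <  k=4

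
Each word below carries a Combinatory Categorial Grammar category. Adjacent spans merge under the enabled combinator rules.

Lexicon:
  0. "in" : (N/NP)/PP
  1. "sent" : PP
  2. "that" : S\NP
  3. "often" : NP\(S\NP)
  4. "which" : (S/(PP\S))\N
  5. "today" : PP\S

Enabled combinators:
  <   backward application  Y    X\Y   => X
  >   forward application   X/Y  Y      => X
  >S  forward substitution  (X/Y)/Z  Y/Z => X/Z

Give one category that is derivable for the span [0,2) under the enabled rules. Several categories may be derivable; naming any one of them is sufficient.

N/NP

[0,6] S   >
  [0,5] S/(PP\S)   <
    [0,4] N   >
      [0,2] N/NP   >
        [0,1] "in" : (N/NP)/PP
        [1,2] "sent" : PP
      [2,4] NP   <
        [2,3] "that" : S\NP
        [3,4] "often" : NP\(S\NP)
    [4,5] "which" : (S/(PP\S))\N
  [5,6] "today" : PP\S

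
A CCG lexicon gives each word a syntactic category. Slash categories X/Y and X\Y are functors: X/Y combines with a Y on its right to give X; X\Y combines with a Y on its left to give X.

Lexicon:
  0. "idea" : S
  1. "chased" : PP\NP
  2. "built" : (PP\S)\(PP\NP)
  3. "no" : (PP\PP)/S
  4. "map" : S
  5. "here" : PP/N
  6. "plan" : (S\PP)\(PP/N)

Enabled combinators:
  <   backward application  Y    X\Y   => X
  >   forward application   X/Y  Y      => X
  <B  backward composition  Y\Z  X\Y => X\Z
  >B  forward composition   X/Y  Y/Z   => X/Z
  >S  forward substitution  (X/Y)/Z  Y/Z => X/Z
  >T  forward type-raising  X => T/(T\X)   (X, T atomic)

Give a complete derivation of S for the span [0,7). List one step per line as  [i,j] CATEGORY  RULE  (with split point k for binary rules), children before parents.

[0,7] S   <
  [0,3] PP   <
    [0,1] "idea" : S
    [1,3] PP\S   <
      [1,2] "chased" : PP\NP
      [2,3] "built" : (PP\S)\(PP\NP)
  [3,7] S\PP   <B
    [3,5] PP\PP   >
      [3,4] "no" : (PP\PP)/S
      [4,5] "map" : S
    [5,7] S\PP   <
      [5,6] "here" : PP/N
      [6,7] "plan" : (S\PP)\(PP/N)

[0,1] S  lex  "idea"
[1,2] PP\NP  lex  "chased"
[2,3] (PP\S)\(PP\NP)  lex  "built"
[1,3] PP\S  <  k=2
[0,3] PP  <  k=1
[3,4] (PP\PP)/S  lex  "no"
[4,5] S  lex  "map"
[3,5] PP\PP  >  k=4
[5,6] PP/N  lex  "here"
[6,7] (S\PP)\(PP/N)  lex  "plan"
[5,7] S\PP  <  k=6
[3,7] S\PP  <B  k=5
[0,7] S  <  k=3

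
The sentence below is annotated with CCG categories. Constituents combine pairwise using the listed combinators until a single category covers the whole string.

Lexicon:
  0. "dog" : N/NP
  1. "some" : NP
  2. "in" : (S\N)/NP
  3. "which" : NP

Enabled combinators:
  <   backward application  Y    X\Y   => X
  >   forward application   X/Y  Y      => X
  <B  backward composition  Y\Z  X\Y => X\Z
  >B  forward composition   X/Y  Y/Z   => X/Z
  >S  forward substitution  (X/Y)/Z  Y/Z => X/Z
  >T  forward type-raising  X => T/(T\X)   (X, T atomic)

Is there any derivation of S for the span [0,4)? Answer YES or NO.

YES

[0,4] S   <
  [0,2] N   >
    [0,1] "dog" : N/NP
    [1,2] "some" : NP
  [2,4] S\N   >
    [2,3] "in" : (S\N)/NP
    [3,4] "which" : NP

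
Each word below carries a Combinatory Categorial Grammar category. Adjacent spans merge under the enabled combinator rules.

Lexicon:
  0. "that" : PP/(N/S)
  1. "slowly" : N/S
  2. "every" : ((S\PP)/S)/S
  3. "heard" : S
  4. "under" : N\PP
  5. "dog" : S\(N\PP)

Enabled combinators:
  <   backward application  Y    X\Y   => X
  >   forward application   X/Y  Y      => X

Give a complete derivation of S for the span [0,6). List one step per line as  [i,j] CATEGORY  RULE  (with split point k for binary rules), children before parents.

[0,6] S   <
  [0,2] PP   >
    [0,1] "that" : PP/(N/S)
    [1,2] "slowly" : N/S
  [2,6] S\PP   >
    [2,4] (S\PP)/S   >
      [2,3] "every" : ((S\PP)/S)/S
      [3,4] "heard" : S
    [4,6] S   <
      [4,5] "under" : N\PP
      [5,6] "dog" : S\(N\PP)

[0,1] PP/(N/S)  lex  "that"
[1,2] N/S  lex  "slowly"
[0,2] PP  >  k=1
[2,3] ((S\PP)/S)/S  lex  "every"
[3,4] S  lex  "heard"
[2,4] (S\PP)/S  >  k=3
[4,5] N\PP  lex  "under"
[5,6] S\(N\PP)  lex  "dog"
[4,6] S  <  k=5
[2,6] S\PP  >  k=4
[0,6] S  <  k=2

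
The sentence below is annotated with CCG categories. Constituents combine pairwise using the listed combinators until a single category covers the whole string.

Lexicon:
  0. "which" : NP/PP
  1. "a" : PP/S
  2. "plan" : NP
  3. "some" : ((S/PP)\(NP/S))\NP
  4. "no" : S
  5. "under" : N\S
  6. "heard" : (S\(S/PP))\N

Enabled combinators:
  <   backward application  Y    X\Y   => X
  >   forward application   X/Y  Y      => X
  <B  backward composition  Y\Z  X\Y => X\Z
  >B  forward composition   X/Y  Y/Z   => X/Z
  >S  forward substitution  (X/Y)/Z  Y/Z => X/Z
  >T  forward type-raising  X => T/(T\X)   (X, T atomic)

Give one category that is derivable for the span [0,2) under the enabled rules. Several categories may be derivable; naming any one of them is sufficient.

NP/S

[0,7] S   <
  [0,4] S/PP   <
    [0,2] NP/S   >B
      [0,1] "which" : NP/PP
      [1,2] "a" : PP/S
    [2,4] (S/PP)\(NP/S)   <
      [2,3] "plan" : NP
      [3,4] "some" : ((S/PP)\(NP/S))\NP
  [4,7] S\(S/PP)   <
    [4,6] N   >
      [4,5] N/(N\S)   >T
        [4,5] "no" : S
      [5,6] "under" : N\S
    [6,7] "heard" : (S\(S/PP))\N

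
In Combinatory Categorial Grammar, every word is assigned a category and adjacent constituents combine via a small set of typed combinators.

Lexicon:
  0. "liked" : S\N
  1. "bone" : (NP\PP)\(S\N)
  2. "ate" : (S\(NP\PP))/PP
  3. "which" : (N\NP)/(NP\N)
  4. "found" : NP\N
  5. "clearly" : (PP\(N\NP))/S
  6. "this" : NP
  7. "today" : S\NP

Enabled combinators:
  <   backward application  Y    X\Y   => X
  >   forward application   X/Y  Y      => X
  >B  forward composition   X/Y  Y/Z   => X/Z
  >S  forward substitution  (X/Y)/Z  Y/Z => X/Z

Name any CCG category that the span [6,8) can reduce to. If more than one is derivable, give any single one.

[0,8] S   <
  [0,2] NP\PP   <
    [0,1] "liked" : S\N
    [1,2] "bone" : (NP\PP)\(S\N)
  [2,8] S\(NP\PP)   >
    [2,3] "ate" : (S\(NP\PP))/PP
    [3,8] PP   <
      [3,5] N\NP   >
        [3,4] "which" : (N\NP)/(NP\N)
        [4,5] "found" : NP\N
      [5,8] PP\(N\NP)   >
        [5,6] "clearly" : (PP\(N\NP))/S
        [6,8] S   <
          [6,7] "this" : NP
          [7,8] "today" : S\NP

S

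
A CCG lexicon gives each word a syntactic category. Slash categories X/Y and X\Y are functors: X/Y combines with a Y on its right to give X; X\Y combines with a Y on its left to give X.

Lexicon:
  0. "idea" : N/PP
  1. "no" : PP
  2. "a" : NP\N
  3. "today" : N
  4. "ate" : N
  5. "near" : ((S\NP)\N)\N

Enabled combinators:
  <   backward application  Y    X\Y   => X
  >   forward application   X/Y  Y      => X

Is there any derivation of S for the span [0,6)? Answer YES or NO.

[0,6] S   <
  [0,3] NP   <
    [0,2] N   >
      [0,1] "idea" : N/PP
      [1,2] "no" : PP
    [2,3] "a" : NP\N
  [3,6] S\NP   <
    [3,4] "today" : N
    [4,6] (S\NP)\N   <
      [4,5] "ate" : N
      [5,6] "near" : ((S\NP)\N)\N

YES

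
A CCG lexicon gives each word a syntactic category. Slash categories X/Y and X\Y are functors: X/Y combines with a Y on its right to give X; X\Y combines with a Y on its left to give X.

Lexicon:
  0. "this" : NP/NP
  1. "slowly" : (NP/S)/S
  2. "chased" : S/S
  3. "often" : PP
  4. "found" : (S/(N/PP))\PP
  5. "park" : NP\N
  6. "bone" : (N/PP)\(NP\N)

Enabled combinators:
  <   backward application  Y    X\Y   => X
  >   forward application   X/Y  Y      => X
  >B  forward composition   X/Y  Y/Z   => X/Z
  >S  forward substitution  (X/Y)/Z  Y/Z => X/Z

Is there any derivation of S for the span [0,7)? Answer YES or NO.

NO

NP/NP (NP/S)/S S/S PP (S/(N/PP))\PP NP\N (N/PP)\(NP\N)
CKY chart[0,7] = {NP, NP/S}; S ∉ chart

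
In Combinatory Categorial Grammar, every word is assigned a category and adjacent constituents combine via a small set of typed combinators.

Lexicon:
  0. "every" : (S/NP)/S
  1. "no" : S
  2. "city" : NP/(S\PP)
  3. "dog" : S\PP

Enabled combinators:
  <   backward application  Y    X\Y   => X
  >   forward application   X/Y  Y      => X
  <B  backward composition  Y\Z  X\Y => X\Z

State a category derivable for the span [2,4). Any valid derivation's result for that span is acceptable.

NP

[0,4] S   >
  [0,2] S/NP   >
    [0,1] "every" : (S/NP)/S
    [1,2] "no" : S
  [2,4] NP   >
    [2,3] "city" : NP/(S\PP)
    [3,4] "dog" : S\PP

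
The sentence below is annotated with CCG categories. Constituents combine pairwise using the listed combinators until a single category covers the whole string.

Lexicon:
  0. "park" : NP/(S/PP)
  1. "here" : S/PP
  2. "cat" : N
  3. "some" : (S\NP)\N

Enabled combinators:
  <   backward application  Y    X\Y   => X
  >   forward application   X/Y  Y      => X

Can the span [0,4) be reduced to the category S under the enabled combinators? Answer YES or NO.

[0,4] S   <
  [0,2] NP   >
    [0,1] "park" : NP/(S/PP)
    [1,2] "here" : S/PP
  [2,4] S\NP   <
    [2,3] "cat" : N
    [3,4] "some" : (S\NP)\N

YES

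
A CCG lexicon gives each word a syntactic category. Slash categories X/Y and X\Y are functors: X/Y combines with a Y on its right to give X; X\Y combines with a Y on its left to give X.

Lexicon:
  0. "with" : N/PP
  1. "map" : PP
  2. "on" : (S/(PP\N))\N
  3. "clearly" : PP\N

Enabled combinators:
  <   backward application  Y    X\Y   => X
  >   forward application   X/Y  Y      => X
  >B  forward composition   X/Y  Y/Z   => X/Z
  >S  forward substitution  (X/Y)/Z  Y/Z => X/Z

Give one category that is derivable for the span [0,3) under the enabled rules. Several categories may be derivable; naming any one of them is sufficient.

[0,4] S   >
  [0,3] S/(PP\N)   <
    [0,2] N   >
      [0,1] "with" : N/PP
      [1,2] "map" : PP
    [2,3] "on" : (S/(PP\N))\N
  [3,4] "clearly" : PP\N

S/(PP\N)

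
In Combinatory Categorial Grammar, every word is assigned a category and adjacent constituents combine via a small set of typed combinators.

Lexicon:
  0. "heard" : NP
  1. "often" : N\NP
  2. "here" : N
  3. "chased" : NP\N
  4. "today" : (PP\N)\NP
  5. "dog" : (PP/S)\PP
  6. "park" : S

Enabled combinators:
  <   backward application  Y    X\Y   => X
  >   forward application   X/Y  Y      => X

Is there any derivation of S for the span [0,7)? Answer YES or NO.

NO

NP N\NP N NP\N (PP\N)\NP (PP/S)\PP S
CKY chart[0,7] = {PP}; S ∉ chart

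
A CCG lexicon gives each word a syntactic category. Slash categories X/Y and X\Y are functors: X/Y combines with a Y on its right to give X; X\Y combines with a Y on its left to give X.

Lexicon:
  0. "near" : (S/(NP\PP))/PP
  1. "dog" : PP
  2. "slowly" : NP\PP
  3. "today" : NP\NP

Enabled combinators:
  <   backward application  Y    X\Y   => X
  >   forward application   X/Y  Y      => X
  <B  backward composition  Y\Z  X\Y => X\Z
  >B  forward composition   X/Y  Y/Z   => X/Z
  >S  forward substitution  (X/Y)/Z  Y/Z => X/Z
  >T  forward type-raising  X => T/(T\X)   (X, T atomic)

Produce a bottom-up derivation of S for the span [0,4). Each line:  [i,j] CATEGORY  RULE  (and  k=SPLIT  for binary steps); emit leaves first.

[0,4] S   >
  [0,2] S/(NP\PP)   >
    [0,1] "near" : (S/(NP\PP))/PP
    [1,2] "dog" : PP
  [2,4] NP\PP   <B
    [2,3] "slowly" : NP\PP
    [3,4] "today" : NP\NP

[0,1] (S/(NP\PP))/PP  lex  "near"
[1,2] PP  lex  "dog"
[0,2] S/(NP\PP)  >  k=1
[2,3] NP\PP  lex  "slowly"
[3,4] NP\NP  lex  "today"
[2,4] NP\PP  <B  k=3
[0,4] S  >  k=2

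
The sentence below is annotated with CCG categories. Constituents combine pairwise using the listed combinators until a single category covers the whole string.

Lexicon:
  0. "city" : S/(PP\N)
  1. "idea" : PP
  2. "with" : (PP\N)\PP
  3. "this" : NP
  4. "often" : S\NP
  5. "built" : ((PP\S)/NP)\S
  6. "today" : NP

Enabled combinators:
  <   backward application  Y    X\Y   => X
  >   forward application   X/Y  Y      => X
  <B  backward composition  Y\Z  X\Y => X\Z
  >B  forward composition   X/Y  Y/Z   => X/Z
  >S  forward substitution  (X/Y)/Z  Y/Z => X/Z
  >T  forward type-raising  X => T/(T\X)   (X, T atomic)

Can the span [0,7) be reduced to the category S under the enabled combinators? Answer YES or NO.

S/(PP\N) PP (PP\N)\PP NP S\NP ((PP\S)/NP)\S NP
CKY chart[0,7] = {N/(N\PP), NP/(NP\PP), PP, PP/(NP\NP), PP/(PP\PP), S/(S\PP)}; S ∉ chart

NO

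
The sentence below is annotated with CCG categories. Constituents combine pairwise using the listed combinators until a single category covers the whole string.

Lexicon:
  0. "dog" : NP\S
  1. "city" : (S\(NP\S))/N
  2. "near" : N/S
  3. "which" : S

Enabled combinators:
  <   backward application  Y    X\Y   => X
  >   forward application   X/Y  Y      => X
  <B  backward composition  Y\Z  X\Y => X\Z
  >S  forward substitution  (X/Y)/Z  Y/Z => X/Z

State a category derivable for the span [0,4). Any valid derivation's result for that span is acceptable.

S

[0,4] S   <
  [0,1] "dog" : NP\S
  [1,4] S\(NP\S)   >
    [1,2] "city" : (S\(NP\S))/N
    [2,4] N   >
      [2,3] "near" : N/S
      [3,4] "which" : S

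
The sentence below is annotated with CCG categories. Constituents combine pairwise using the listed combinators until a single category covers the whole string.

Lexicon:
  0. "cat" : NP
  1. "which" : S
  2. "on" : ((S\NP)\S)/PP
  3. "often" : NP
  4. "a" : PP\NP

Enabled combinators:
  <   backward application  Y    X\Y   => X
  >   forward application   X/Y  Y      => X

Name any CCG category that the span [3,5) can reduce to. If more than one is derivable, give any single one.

[0,5] S   <
  [0,1] "cat" : NP
  [1,5] S\NP   <
    [1,2] "which" : S
    [2,5] (S\NP)\S   >
      [2,3] "on" : ((S\NP)\S)/PP
      [3,5] PP   <
        [3,4] "often" : NP
        [4,5] "a" : PP\NP

PP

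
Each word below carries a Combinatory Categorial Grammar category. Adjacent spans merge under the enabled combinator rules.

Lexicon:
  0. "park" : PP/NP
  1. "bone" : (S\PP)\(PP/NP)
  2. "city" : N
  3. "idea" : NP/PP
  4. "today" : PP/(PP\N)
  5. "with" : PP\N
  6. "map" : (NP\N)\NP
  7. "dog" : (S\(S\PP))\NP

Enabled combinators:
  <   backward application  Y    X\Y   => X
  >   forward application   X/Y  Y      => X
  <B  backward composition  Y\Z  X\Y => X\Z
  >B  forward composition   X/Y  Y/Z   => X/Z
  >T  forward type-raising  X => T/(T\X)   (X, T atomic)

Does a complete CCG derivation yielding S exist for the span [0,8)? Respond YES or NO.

YES

[0,8] S   <
  [0,2] S\PP   <
    [0,1] "park" : PP/NP
    [1,2] "bone" : (S\PP)\(PP/NP)
  [2,8] S\(S\PP)   <
    [2,7] NP   <
      [2,3] "city" : N
      [3,7] NP\N   <
        [3,6] NP   >
          [3,4] "idea" : NP/PP
          [4,6] PP   >
            [4,5] "today" : PP/(PP\N)
            [5,6] "with" : PP\N
        [6,7] "map" : (NP\N)\NP
    [7,8] "dog" : (S\(S\PP))\NP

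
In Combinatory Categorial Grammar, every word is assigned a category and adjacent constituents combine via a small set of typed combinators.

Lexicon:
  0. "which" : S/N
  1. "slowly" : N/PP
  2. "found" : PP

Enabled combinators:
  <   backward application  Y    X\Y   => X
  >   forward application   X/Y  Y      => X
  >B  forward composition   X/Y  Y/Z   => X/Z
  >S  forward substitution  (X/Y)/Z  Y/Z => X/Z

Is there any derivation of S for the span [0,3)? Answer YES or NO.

YES

[0,3] S   >
  [0,2] S/PP   >B
    [0,1] "which" : S/N
    [1,2] "slowly" : N/PP
  [2,3] "found" : PP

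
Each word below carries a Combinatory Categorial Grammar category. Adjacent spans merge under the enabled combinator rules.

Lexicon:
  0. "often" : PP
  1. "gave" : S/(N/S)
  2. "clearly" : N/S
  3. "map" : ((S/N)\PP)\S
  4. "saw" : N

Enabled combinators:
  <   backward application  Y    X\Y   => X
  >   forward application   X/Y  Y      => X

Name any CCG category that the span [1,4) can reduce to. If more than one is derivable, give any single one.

[0,5] S   >
  [0,4] S/N   <
    [0,1] "often" : PP
    [1,4] (S/N)\PP   <
      [1,3] S   >
        [1,2] "gave" : S/(N/S)
        [2,3] "clearly" : N/S
      [3,4] "map" : ((S/N)\PP)\S
  [4,5] "saw" : N

(S/N)\PP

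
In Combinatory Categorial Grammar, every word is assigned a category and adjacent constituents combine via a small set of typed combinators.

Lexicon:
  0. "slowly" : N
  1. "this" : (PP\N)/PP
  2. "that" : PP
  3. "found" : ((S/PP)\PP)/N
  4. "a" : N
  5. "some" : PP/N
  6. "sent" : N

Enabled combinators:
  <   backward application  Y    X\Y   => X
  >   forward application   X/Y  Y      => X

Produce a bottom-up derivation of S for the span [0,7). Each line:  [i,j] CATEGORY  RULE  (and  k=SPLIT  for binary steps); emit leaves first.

[0,7] S   >
  [0,5] S/PP   <
    [0,3] PP   <
      [0,1] "slowly" : N
      [1,3] PP\N   >
        [1,2] "this" : (PP\N)/PP
        [2,3] "that" : PP
    [3,5] (S/PP)\PP   >
      [3,4] "found" : ((S/PP)\PP)/N
      [4,5] "a" : N
  [5,7] PP   >
    [5,6] "some" : PP/N
    [6,7] "sent" : N

[0,1] N  lex  "slowly"
[1,2] (PP\N)/PP  lex  "this"
[2,3] PP  lex  "that"
[1,3] PP\N  >  k=2
[0,3] PP  <  k=1
[3,4] ((S/PP)\PP)/N  lex  "found"
[4,5] N  lex  "a"
[3,5] (S/PP)\PP  >  k=4
[0,5] S/PP  <  k=3
[5,6] PP/N  lex  "some"
[6,7] N  lex  "sent"
[5,7] PP  >  k=6
[0,7] S  >  k=5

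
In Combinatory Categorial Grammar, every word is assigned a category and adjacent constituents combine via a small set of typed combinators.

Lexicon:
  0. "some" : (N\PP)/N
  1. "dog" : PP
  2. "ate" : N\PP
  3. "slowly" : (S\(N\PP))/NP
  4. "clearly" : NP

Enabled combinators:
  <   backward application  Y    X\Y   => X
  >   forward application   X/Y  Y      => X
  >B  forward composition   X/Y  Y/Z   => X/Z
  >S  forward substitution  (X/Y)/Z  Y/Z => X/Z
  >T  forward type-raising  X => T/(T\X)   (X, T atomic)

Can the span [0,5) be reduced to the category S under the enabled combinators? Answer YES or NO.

[0,5] S   <
  [0,3] N\PP   >
    [0,1] "some" : (N\PP)/N
    [1,3] N   <
      [1,2] "dog" : PP
      [2,3] "ate" : N\PP
  [3,5] S\(N\PP)   >
    [3,4] "slowly" : (S\(N\PP))/NP
    [4,5] "clearly" : NP

YES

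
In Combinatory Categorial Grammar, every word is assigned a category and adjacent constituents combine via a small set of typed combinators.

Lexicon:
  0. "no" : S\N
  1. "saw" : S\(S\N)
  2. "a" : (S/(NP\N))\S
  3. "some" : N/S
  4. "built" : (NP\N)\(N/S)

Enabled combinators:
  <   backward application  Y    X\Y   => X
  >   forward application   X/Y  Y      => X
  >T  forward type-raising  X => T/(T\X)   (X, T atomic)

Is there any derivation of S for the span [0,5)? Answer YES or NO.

[0,5] S   >
  [0,3] S/(NP\N)   <
    [0,2] S   <
      [0,1] "no" : S\N
      [1,2] "saw" : S\(S\N)
    [2,3] "a" : (S/(NP\N))\S
  [3,5] NP\N   <
    [3,4] "some" : N/S
    [4,5] "built" : (NP\N)\(N/S)

YES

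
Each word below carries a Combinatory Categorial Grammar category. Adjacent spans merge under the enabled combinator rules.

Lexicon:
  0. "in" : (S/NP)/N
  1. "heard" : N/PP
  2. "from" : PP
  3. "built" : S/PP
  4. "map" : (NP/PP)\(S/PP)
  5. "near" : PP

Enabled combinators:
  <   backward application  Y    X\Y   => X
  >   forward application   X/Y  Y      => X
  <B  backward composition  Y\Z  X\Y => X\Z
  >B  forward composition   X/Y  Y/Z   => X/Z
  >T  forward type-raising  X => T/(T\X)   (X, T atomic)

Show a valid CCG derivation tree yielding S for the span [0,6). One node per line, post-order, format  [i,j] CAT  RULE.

[0,1] (S/NP)/N  lex  "in"
[1,2] N/PP  lex  "heard"
[2,3] PP  lex  "from"
[1,3] N  >  k=2
[0,3] S/NP  >  k=1
[3,4] S/PP  lex  "built"
[4,5] (NP/PP)\(S/PP)  lex  "map"
[3,5] NP/PP  <  k=4
[0,5] S/PP  >B  k=3
[5,6] PP  lex  "near"
[0,6] S  >  k=5

[0,6] S   >
  [0,5] S/PP   >B
    [0,3] S/NP   >
      [0,1] "in" : (S/NP)/N
      [1,3] N   >
        [1,2] "heard" : N/PP
        [2,3] "from" : PP
    [3,5] NP/PP   <
      [3,4] "built" : S/PP
      [4,5] "map" : (NP/PP)\(S/PP)
  [5,6] "near" : PP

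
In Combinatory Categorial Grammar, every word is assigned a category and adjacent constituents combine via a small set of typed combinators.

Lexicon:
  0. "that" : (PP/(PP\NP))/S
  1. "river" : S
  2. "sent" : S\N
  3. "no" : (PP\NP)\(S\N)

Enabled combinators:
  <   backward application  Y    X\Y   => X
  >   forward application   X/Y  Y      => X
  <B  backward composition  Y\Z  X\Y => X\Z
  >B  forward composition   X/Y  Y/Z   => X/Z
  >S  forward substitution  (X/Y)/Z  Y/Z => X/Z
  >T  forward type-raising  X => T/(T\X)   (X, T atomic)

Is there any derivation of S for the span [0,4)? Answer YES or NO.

NO

(PP/(PP\NP))/S S S\N (PP\NP)\(S\N)
CKY chart[0,4] = {N/(N\PP), NP/(NP\PP), PP, PP/(PP\PP), S/(S\PP)}; S ∉ chart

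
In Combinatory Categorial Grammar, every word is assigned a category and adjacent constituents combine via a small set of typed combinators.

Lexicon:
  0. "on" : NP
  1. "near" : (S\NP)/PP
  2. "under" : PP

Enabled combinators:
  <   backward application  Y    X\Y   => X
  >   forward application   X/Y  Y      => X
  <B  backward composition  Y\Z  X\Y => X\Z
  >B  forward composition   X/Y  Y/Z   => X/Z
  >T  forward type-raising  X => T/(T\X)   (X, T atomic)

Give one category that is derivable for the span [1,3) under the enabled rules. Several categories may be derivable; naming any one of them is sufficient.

[0,3] S   <
  [0,1] "on" : NP
  [1,3] S\NP   >
    [1,2] "near" : (S\NP)/PP
    [2,3] "under" : PP

S\NP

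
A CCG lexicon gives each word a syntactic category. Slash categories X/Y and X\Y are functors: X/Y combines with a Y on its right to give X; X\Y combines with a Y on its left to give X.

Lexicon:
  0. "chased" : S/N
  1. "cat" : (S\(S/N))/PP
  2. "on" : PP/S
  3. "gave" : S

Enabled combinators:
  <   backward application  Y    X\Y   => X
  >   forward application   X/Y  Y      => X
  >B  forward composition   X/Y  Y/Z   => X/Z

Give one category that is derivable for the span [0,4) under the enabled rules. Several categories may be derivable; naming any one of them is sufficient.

[0,4] S   <
  [0,1] "chased" : S/N
  [1,4] S\(S/N)   >
    [1,2] "cat" : (S\(S/N))/PP
    [2,4] PP   >
      [2,3] "on" : PP/S
      [3,4] "gave" : S

S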